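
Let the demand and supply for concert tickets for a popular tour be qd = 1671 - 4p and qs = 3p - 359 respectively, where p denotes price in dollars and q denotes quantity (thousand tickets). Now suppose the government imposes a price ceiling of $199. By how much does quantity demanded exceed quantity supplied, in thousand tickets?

Setting quantity demanded equal to quantity supplied, 1671 - 4p = 3p - 359, gives p* = 290 and q* = 511.
Since 199 < 290, the ceiling is binding.
At p = 199: qd = 1671 - 4·199 = 875 and qs = 3·199 - 359 = 238.
Shortage = qd - qs = 875 - 238 = 637.

637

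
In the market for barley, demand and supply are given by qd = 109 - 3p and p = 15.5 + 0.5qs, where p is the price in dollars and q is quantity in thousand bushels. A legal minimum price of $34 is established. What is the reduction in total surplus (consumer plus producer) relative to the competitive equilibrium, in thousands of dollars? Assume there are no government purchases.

Rearranging supply gives qs = 2p - 31. In a free market, 109 - 3p = 2p - 31 gives the equilibrium p* = 28, q* = 25.
The floor of 34 is above the equilibrium price 28, so it binds.
At p = 34: qd = 109 - 3·34 = 7 and qs = 2·34 - 31 = 37.
Quantity traded falls to 7. At q = 7 the demand price is (109 - 7)/3 = 34 and the supply price is (31 + 7)/2 = 19.
Deadweight loss = ½ · (34 - 19) · (25 - 7) = ½ · 15 · 18 = 135.

135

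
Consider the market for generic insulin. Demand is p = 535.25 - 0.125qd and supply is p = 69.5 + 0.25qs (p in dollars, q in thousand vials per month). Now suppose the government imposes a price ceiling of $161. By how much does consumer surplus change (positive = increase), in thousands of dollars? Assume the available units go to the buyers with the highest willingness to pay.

32193

Rearranging demand gives qd = 4282 - 8p; rearranging supply gives qs = 4p - 278. Without the control the market clears where 4282 - 8p = 4p - 278, i.e. p* = 380 and q* = 1242.
Because the ceiling (161) lies below the market-clearing price, it is binding.
At p = 161: qd = 4282 - 8·161 = 2994 and qs = 4·161 - 278 = 366.
Consumer surplus without the control is ½ · (535.25 - 380) · 1242 = 96410.25.
With the ceiling, 366 units are sold at 161 (assume they go to the highest-value buyers). The demand price at q = 366 is 489.5, so CS = ½ · [(535.25 - 161) + (489.5 - 161)] · 366 = 128603.25.
Change in consumer surplus = 128603.25 - 96410.25 = 32193.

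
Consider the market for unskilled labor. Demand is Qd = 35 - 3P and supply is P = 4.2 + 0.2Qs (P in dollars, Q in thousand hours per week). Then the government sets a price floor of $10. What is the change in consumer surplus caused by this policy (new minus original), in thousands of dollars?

-28.5

Rearranging supply gives Qs = 5P - 21. In a free market, 35 - 3P = 5P - 21 gives the equilibrium P* = 7, Q* = 14.
The floor of 10 is above the equilibrium price 7, so it binds.
At P = 10: Qd = 35 - 3·10 = 5 and Qs = 5·10 - 21 = 29.
Consumer surplus without the control is ½ · (35/3 - 7) · 14 = 98/3.
With the floor, consumers buy 5 units at 10, so CS = ½ · (35/3 - 10) · 5 = 25/6.
Change in consumer surplus = 25/6 - 98/3 = -28.5.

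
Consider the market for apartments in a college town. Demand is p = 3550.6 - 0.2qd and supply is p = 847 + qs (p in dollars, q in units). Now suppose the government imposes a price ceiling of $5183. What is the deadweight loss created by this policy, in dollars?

0

Rearranging demand gives qd = 17753 - 5p; rearranging supply gives qs = p - 847. Setting quantity demanded equal to quantity supplied, 17753 - 5p = p - 847, gives p* = 3100 and q* = 2253.
The ceiling of 5183 is above the equilibrium price 3100, so it is not binding; the market clears at p* = 3100, q* = 2253.
Since the control does not bind, no trades are prevented and deadweight loss is zero.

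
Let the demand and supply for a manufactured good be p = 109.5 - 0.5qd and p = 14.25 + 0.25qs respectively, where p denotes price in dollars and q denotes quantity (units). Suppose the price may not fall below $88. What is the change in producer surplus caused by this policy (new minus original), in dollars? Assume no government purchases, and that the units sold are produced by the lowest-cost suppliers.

Rearranging demand gives qd = 219 - 2p; rearranging supply gives qs = 4p - 57. In a free market, 219 - 2p = 4p - 57 gives the equilibrium p* = 46, q* = 127.
The floor of 88 is above the equilibrium price 46, so it binds.
At p = 88: qd = 219 - 2·88 = 43 and qs = 4·88 - 57 = 295.
Producer surplus without the control is ½ · (46 - 14.25) · 127 = 2016.125.
With the floor, 43 units are sold at 88. The supply price at q = 43 is 25, so PS = ½ · [(88 - 14.25) + (88 - 25)] · 43 = 2940.125.
Change in producer surplus = 2940.125 - 2016.125 = 924.

924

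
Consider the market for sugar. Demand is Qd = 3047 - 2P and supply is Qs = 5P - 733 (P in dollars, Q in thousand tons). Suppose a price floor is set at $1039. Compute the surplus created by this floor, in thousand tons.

3493

Setting quantity demanded equal to quantity supplied, 3047 - 2P = 5P - 733, gives P* = 540 and Q* = 1967.
Since 1039 > 540, the floor is binding.
At P = 1039: Qd = 3047 - 2·1039 = 969 and Qs = 5·1039 - 733 = 4462.
Surplus = Qs - Qd = 4462 - 969 = 3493.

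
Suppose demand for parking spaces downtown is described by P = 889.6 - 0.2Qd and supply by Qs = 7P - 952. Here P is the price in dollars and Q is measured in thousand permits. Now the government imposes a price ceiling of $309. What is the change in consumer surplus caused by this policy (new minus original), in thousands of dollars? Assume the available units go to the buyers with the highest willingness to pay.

73334.1

Rearranging demand gives Qd = 4448 - 5P. Without the control the market clears where 4448 - 5P = 7P - 952, i.e. P* = 450 and Q* = 2198.
Because the ceiling (309) lies below the market-clearing price, it is binding.
At P = 309: Qd = 4448 - 5·309 = 2903 and Qs = 7·309 - 952 = 1211.
Consumer surplus without the control is ½ · (889.6 - 450) · 2198 = 483120.4.
With the ceiling, 1211 units are sold at 309 (assume they go to the highest-value buyers). The demand price at Q = 1211 is 647.4, so CS = ½ · [(889.6 - 309) + (647.4 - 309)] · 1211 = 556454.5.
Change in consumer surplus = 556454.5 - 483120.4 = 73334.1.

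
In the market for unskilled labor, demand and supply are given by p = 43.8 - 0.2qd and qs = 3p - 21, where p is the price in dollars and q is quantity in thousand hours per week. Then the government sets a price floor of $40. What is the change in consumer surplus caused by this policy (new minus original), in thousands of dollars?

-440

Rearranging demand gives qd = 219 - 5p. Without the control the market clears where 219 - 5p = 3p - 21, i.e. p* = 30 and q* = 69.
Because the floor (40) lies above the market-clearing price, it is binding.
At p = 40: qd = 219 - 5·40 = 19 and qs = 3·40 - 21 = 99.
Consumer surplus without the control is ½ · (43.8 - 30) · 69 = 476.1.
With the floor, consumers buy 19 units at 40, so CS = ½ · (43.8 - 40) · 19 = 36.1.
Change in consumer surplus = 36.1 - 476.1 = -440.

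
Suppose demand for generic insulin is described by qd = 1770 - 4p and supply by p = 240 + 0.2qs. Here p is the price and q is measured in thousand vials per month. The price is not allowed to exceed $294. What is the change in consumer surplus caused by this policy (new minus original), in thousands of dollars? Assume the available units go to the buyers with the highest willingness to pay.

Rearranging supply gives qs = 5p - 1200. In a free market, 1770 - 4p = 5p - 1200 gives the equilibrium p* = 330, q* = 450.
Since 294 < 330, the ceiling is binding.
At p = 294: qd = 1770 - 4·294 = 594 and qs = 5·294 - 1200 = 270.
Consumer surplus without the control is ½ · (442.5 - 330) · 450 = 25312.5.
With the ceiling, 270 units are sold at 294 (assume they go to the highest-value buyers). The demand price at q = 270 is 375, so CS = ½ · [(442.5 - 294) + (375 - 294)] · 270 = 30982.5.
Change in consumer surplus = 30982.5 - 25312.5 = 5670.

5670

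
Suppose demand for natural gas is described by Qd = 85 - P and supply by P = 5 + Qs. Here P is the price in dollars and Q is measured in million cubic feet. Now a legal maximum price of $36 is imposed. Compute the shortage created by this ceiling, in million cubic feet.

18

Rearranging supply gives Qs = P - 5. Setting quantity demanded equal to quantity supplied, 85 - P = P - 5, gives P* = 45 and Q* = 40.
Because the ceiling (36) lies below the market-clearing price, it is binding.
At P = 36: Qd = 85 - 36 = 49 and Qs = 36 - 5 = 31.
Shortage = Qd - Qs = 49 - 31 = 18.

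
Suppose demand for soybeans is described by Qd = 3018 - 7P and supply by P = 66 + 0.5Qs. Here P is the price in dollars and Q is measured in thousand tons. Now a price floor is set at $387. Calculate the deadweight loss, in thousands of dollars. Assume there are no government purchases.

Rearranging supply gives Qs = 2P - 132. In a free market, 3018 - 7P = 2P - 132 gives the equilibrium P* = 350, Q* = 568.
The floor of 387 is above the equilibrium price 350, so it binds.
At P = 387: Qd = 3018 - 7·387 = 309 and Qs = 2·387 - 132 = 642.
Quantity traded falls to 309. At Q = 309 the demand price is (3018 - 309)/7 = 387 and the supply price is (132 + 309)/2 = 220.5.
Deadweight loss = ½ · (387 - 220.5) · (568 - 309) = ½ · 166.5 · 259 = 21561.75.

21561.75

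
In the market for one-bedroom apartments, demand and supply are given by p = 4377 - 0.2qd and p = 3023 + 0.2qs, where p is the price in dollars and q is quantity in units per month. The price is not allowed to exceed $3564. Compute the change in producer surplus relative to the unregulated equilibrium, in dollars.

-414120

Rearranging demand gives qd = 21885 - 5p; rearranging supply gives qs = 5p - 15115. Setting quantity demanded equal to quantity supplied, 21885 - 5p = 5p - 15115, gives p* = 3700 and q* = 3385.
Since 3564 < 3700, the ceiling is binding.
At p = 3564: qd = 21885 - 5·3564 = 4065 and qs = 5·3564 - 15115 = 2705.
Producer surplus without the control is ½ · (3700 - 3023) · 3385 = 1145822.5.
With the ceiling, producers sell 2705 units at 3564, so PS = ½ · (3564 - 3023) · 2705 = 731702.5.
Change in producer surplus = 731702.5 - 1145822.5 = -414120.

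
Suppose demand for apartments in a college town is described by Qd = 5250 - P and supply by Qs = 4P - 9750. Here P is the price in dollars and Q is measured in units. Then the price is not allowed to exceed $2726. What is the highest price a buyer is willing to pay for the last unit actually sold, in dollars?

4096

Setting quantity demanded equal to quantity supplied, 5250 - P = 4P - 9750, gives P* = 3000 and Q* = 2250.
The ceiling of 2726 is below the equilibrium price 3000, so it binds.
At P = 2726: Qd = 5250 - 2726 = 2524 and Qs = 4·2726 - 9750 = 1154.
Only 1154 units reach the market. On the demand curve, the marginal buyer's willingness to pay at Q = 1154 is (5250 - 1154) = 4096.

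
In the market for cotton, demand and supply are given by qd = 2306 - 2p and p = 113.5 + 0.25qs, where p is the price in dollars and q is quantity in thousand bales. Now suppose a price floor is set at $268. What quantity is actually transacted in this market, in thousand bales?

Rearranging supply gives qs = 4p - 454. Setting quantity demanded equal to quantity supplied, 2306 - 2p = 4p - 454, gives p* = 460 and q* = 1386.
The floor of 268 is below the equilibrium price 460, so it is not binding; the market clears at p* = 460, q* = 1386.

1386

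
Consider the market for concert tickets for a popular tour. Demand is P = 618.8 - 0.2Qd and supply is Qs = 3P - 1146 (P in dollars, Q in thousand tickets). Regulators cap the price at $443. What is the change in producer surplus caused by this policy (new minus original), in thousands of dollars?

Rearranging demand gives Qd = 3094 - 5P. Without the control the market clears where 3094 - 5P = 3P - 1146, i.e. P* = 530 and Q* = 444.
Since 443 < 530, the ceiling is binding.
At P = 443: Qd = 3094 - 5·443 = 879 and Qs = 3·443 - 1146 = 183.
Producer surplus without the control is ½ · (530 - 382) · 444 = 32856.
With the ceiling, producers sell 183 units at 443, so PS = ½ · (443 - 382) · 183 = 5581.5.
Change in producer surplus = 5581.5 - 32856 = -27274.5.

-27274.5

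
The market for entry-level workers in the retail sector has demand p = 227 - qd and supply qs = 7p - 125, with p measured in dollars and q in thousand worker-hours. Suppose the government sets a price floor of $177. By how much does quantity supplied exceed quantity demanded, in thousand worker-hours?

1064

Rearranging demand gives qd = 227 - p. Without the control the market clears where 227 - p = 7p - 125, i.e. p* = 44 and q* = 183.
The floor of 177 is above the equilibrium price 44, so it binds.
At p = 177: qd = 227 - 177 = 50 and qs = 7·177 - 125 = 1114.
Surplus = qs - qd = 1114 - 50 = 1064.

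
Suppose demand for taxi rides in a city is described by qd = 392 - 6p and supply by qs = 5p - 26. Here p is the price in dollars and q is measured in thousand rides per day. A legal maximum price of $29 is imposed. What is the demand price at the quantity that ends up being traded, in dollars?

45.5

Equilibrium: 392 - 6p = 5p - 26, so 418 = 11p and p* = 38, q* = 164.
Since 29 < 38, the ceiling is binding.
At p = 29: qd = 392 - 6·29 = 218 and qs = 5·29 - 26 = 119.
Only 119 units reach the market. On the demand curve, the marginal buyer's willingness to pay at q = 119 is (392 - 119)/6 = 45.5.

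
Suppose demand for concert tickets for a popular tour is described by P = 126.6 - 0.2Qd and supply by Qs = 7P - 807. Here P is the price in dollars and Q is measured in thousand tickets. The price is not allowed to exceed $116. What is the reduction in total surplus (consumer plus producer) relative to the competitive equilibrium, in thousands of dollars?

134.4

Rearranging demand gives Qd = 633 - 5P. In a free market, 633 - 5P = 7P - 807 gives the equilibrium P* = 120, Q* = 33.
Because the ceiling (116) lies below the market-clearing price, it is binding.
At P = 116: Qd = 633 - 5·116 = 53 and Qs = 7·116 - 807 = 5.
Quantity traded falls to 5. At Q = 5 the demand price is (633 - 5)/5 = 125.6 and the supply price is (807 + 5)/7 = 116.
Deadweight loss = ½ · (125.6 - 116) · (33 - 5) = ½ · 9.6 · 28 = 134.4.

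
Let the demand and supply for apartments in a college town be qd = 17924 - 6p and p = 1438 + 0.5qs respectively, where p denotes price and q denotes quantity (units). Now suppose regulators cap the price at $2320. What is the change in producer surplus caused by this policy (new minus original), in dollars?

-572320

Rearranging supply gives qs = 2p - 2876. Setting quantity demanded equal to quantity supplied, 17924 - 6p = 2p - 2876, gives p* = 2600 and q* = 2324.
Since 2320 < 2600, the ceiling is binding.
At p = 2320: qd = 17924 - 6·2320 = 4004 and qs = 2·2320 - 2876 = 1764.
Producer surplus without the control is ½ · (2600 - 1438) · 2324 = 1350244.
With the ceiling, producers sell 1764 units at 2320, so PS = ½ · (2320 - 1438) · 1764 = 777924.
Change in producer surplus = 777924 - 1350244 = -572320.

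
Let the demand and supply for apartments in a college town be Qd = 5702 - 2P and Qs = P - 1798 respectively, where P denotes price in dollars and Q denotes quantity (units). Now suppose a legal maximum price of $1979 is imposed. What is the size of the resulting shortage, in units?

Equilibrium: 5702 - 2P = P - 1798, so 7500 = 3P and P* = 2500, Q* = 702.
The ceiling of 1979 is below the equilibrium price 2500, so it binds.
At P = 1979: Qd = 5702 - 2·1979 = 1744 and Qs = 1979 - 1798 = 181.
Shortage = Qd - Qs = 1744 - 181 = 1563.

1563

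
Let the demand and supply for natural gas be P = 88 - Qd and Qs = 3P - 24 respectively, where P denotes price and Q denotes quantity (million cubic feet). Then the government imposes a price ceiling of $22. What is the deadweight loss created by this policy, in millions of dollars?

Rearranging demand gives Qd = 88 - P. In a free market, 88 - P = 3P - 24 gives the equilibrium P* = 28, Q* = 60.
The ceiling of 22 is below the equilibrium price 28, so it binds.
At P = 22: Qd = 88 - 22 = 66 and Qs = 3·22 - 24 = 42.
Quantity traded falls to 42. At Q = 42 the demand price is 88 - 42 = 46 and the supply price is (24 + 42)/3 = 22.
Deadweight loss = ½ · (46 - 22) · (60 - 42) = ½ · 24 · 18 = 216.

216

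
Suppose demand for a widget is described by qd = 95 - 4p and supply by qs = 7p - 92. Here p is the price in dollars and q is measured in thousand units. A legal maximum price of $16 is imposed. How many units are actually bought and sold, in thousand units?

Equilibrium: 95 - 4p = 7p - 92, so 187 = 11p and p* = 17, q* = 27.
The ceiling of 16 is below the equilibrium price 17, so it binds.
At p = 16: qd = 95 - 4·16 = 31 and qs = 7·16 - 92 = 20.
The quantity actually transacted is the short side, supply: 20.

20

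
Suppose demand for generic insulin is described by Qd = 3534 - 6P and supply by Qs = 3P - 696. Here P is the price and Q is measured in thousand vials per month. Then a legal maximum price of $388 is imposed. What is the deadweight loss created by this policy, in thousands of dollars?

Setting quantity demanded equal to quantity supplied, 3534 - 6P = 3P - 696, gives P* = 470 and Q* = 714.
The ceiling of 388 is below the equilibrium price 470, so it binds.
At P = 388: Qd = 3534 - 6·388 = 1206 and Qs = 3·388 - 696 = 468.
Quantity traded falls to 468. At Q = 468 the demand price is (3534 - 468)/6 = 511 and the supply price is (696 + 468)/3 = 388.
Deadweight loss = ½ · (511 - 388) · (714 - 468) = ½ · 123 · 246 = 15129.

15129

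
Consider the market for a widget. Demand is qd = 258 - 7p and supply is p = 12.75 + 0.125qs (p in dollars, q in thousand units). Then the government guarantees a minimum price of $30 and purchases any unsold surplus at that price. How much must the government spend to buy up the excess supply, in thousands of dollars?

2700

Rearranging supply gives qs = 8p - 102. Equilibrium: 258 - 7p = 8p - 102, so 360 = 15p and p* = 24, q* = 90.
Because the floor (30) lies above the market-clearing price, it is binding.
At p = 30: qd = 258 - 7·30 = 48 and qs = 8·30 - 102 = 138.
Surplus = qs - qd = 90.
Government expenditure = surplus × support price = 90 × 30 = 2700.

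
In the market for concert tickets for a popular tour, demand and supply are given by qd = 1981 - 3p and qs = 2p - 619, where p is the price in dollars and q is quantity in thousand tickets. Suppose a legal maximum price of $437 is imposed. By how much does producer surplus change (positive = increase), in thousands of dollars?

Without the control the market clears where 1981 - 3p = 2p - 619, i.e. p* = 520 and q* = 421.
Since 437 < 520, the ceiling is binding.
At p = 437: qd = 1981 - 3·437 = 670 and qs = 2·437 - 619 = 255.
Producer surplus without the control is ½ · (520 - 309.5) · 421 = 44310.25.
With the ceiling, producers sell 255 units at 437, so PS = ½ · (437 - 309.5) · 255 = 16256.25.
Change in producer surplus = 16256.25 - 44310.25 = -28054.

-28054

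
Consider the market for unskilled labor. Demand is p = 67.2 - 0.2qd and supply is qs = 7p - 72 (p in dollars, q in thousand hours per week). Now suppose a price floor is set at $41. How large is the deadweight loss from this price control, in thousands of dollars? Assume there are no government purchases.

210

Rearranging demand gives qd = 336 - 5p. Setting quantity demanded equal to quantity supplied, 336 - 5p = 7p - 72, gives p* = 34 and q* = 166.
Since 41 > 34, the floor is binding.
At p = 41: qd = 336 - 5·41 = 131 and qs = 7·41 - 72 = 215.
Quantity traded falls to 131. At q = 131 the demand price is (336 - 131)/5 = 41 and the supply price is (72 + 131)/7 = 29.
Deadweight loss = ½ · (41 - 29) · (166 - 131) = ½ · 12 · 35 = 210.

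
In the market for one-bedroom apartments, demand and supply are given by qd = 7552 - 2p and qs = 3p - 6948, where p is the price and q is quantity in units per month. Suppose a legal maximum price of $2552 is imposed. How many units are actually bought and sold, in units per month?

708

In a free market, 7552 - 2p = 3p - 6948 gives the equilibrium p* = 2900, q* = 1752.
The ceiling of 2552 is below the equilibrium price 2900, so it binds.
At p = 2552: qd = 7552 - 2·2552 = 2448 and qs = 3·2552 - 6948 = 708.
The quantity actually transacted is the short side, supply: 708.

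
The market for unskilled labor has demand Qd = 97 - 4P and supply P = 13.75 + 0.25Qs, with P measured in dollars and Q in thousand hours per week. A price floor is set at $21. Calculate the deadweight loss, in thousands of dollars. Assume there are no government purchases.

16

Rearranging supply gives Qs = 4P - 55. Equilibrium: 97 - 4P = 4P - 55, so 152 = 8P and P* = 19, Q* = 21.
The floor of 21 is above the equilibrium price 19, so it binds.
At P = 21: Qd = 97 - 4·21 = 13 and Qs = 4·21 - 55 = 29.
Quantity traded falls to 13. At Q = 13 the demand price is (97 - 13)/4 = 21 and the supply price is (55 + 13)/4 = 17.
Deadweight loss = ½ · (21 - 17) · (21 - 13) = ½ · 4 · 8 = 16.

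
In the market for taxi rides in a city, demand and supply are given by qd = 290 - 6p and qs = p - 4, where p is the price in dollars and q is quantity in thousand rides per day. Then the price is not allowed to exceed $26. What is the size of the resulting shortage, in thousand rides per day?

In a free market, 290 - 6p = p - 4 gives the equilibrium p* = 42, q* = 38.
The ceiling of 26 is below the equilibrium price 42, so it binds.
At p = 26: qd = 290 - 6·26 = 134 and qs = 26 - 4 = 22.
Shortage = qd - qs = 134 - 22 = 112.

112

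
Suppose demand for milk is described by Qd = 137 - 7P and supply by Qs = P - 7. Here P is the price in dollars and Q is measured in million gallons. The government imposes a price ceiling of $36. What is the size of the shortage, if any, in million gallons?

0

Without the control the market clears where 137 - 7P = P - 7, i.e. P* = 18 and Q* = 11.
The ceiling of 36 is above the equilibrium price 18, so it is not binding; the market clears at P* = 18, Q* = 11.
Since the control does not bind, there is no shortage.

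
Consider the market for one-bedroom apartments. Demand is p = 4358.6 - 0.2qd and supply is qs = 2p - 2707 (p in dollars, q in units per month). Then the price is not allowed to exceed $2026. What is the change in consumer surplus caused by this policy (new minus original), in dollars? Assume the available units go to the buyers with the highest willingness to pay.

1113459.6

Rearranging demand gives qd = 21793 - 5p. Setting quantity demanded equal to quantity supplied, 21793 - 5p = 2p - 2707, gives p* = 3500 and q* = 4293.
Because the ceiling (2026) lies below the market-clearing price, it is binding.
At p = 2026: qd = 21793 - 5·2026 = 11663 and qs = 2·2026 - 2707 = 1345.
Consumer surplus without the control is ½ · (4358.6 - 3500) · 4293 = 1842984.9.
With the ceiling, 1345 units are sold at 2026 (assume they go to the highest-value buyers). The demand price at q = 1345 is 4089.6, so CS = ½ · [(4358.6 - 2026) + (4089.6 - 2026)] · 1345 = 2956444.5.
Change in consumer surplus = 2956444.5 - 1842984.9 = 1113459.6.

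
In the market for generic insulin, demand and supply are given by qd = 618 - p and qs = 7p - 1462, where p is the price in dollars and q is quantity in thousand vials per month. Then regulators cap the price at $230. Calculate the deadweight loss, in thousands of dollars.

Without the control the market clears where 618 - p = 7p - 1462, i.e. p* = 260 and q* = 358.
Because the ceiling (230) lies below the market-clearing price, it is binding.
At p = 230: qd = 618 - 230 = 388 and qs = 7·230 - 1462 = 148.
Quantity traded falls to 148. At q = 148 the demand price is 618 - 148 = 470 and the supply price is (1462 + 148)/7 = 230.
Deadweight loss = ½ · (470 - 230) · (358 - 148) = ½ · 240 · 210 = 25200.

25200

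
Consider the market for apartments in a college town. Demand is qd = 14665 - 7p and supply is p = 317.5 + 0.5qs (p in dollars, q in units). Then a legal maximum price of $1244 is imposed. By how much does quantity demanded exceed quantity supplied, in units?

Rearranging supply gives qs = 2p - 635. Equilibrium: 14665 - 7p = 2p - 635, so 15300 = 9p and p* = 1700, q* = 2765.
The ceiling of 1244 is below the equilibrium price 1700, so it binds.
At p = 1244: qd = 14665 - 7·1244 = 5957 and qs = 2·1244 - 635 = 1853.
Shortage = qd - qs = 5957 - 1853 = 4104.

4104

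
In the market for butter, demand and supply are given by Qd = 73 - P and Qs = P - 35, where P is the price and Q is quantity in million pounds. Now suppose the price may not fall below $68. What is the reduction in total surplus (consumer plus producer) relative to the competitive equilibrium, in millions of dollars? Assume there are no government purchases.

196

In a free market, 73 - P = P - 35 gives the equilibrium P* = 54, Q* = 19.
Because the floor (68) lies above the market-clearing price, it is binding.
At P = 68: Qd = 73 - 68 = 5 and Qs = 68 - 35 = 33.
Quantity traded falls to 5. At Q = 5 the demand price is 73 - 5 = 68 and the supply price is 35 + 5 = 40.
Deadweight loss = ½ · (68 - 40) · (19 - 5) = ½ · 28 · 14 = 196.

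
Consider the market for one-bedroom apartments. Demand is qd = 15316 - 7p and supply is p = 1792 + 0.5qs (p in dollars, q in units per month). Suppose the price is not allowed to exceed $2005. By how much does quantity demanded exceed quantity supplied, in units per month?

Rearranging supply gives qs = 2p - 3584. Without the control the market clears where 15316 - 7p = 2p - 3584, i.e. p* = 2100 and q* = 616.
The ceiling of 2005 is below the equilibrium price 2100, so it binds.
At p = 2005: qd = 15316 - 7·2005 = 1281 and qs = 2·2005 - 3584 = 426.
Shortage = qd - qs = 1281 - 426 = 855.

855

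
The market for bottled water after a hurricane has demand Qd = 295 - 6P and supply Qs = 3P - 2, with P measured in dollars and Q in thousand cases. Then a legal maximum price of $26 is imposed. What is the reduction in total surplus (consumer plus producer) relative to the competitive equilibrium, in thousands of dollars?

Setting quantity demanded equal to quantity supplied, 295 - 6P = 3P - 2, gives P* = 33 and Q* = 97.
Because the ceiling (26) lies below the market-clearing price, it is binding.
At P = 26: Qd = 295 - 6·26 = 139 and Qs = 3·26 - 2 = 76.
Quantity traded falls to 76. At Q = 76 the demand price is (295 - 76)/6 = 36.5 and the supply price is (2 + 76)/3 = 26.
Deadweight loss = ½ · (36.5 - 26) · (97 - 76) = ½ · 10.5 · 21 = 110.25.

110.25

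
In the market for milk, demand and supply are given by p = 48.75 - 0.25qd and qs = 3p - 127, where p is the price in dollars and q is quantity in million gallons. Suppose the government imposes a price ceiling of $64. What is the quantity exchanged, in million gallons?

11

Rearranging demand gives qd = 195 - 4p. In a free market, 195 - 4p = 3p - 127 gives the equilibrium p* = 46, q* = 11.
Since 64 is above p* = 46, the ceiling does not bind and the free-market outcome prevails.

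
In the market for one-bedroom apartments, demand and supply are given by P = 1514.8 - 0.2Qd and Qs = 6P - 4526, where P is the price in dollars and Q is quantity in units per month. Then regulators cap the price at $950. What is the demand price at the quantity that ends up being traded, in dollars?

1280

Rearranging demand gives Qd = 7574 - 5P. Equilibrium: 7574 - 5P = 6P - 4526, so 12100 = 11P and P* = 1100, Q* = 2074.
Since 950 < 1100, the ceiling is binding.
At P = 950: Qd = 7574 - 5·950 = 2824 and Qs = 6·950 - 4526 = 1174.
Only 1174 units reach the market. On the demand curve, the marginal buyer's willingness to pay at Q = 1174 is (7574 - 1174)/5 = 1280.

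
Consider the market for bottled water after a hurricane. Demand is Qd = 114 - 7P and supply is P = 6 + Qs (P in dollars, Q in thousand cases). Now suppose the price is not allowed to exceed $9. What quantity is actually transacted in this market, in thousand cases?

Rearranging supply gives Qs = P - 6. Equilibrium: 114 - 7P = P - 6, so 120 = 8P and P* = 15, Q* = 9.
Because the ceiling (9) lies below the market-clearing price, it is binding.
At P = 9: Qd = 114 - 7·9 = 51 and Qs = 9 - 6 = 3.
The quantity actually transacted is the short side, supply: 3.

3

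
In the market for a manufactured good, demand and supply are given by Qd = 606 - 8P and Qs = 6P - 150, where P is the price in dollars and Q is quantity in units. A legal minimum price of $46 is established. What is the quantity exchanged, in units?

174

In a free market, 606 - 8P = 6P - 150 gives the equilibrium P* = 54, Q* = 174.
The floor of 46 is below the equilibrium price 54, so it is not binding; the market clears at P* = 54, Q* = 174.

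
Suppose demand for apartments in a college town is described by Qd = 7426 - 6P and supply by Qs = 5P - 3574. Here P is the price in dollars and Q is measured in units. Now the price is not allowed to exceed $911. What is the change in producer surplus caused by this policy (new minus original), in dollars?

-107111.5

Equilibrium: 7426 - 6P = 5P - 3574, so 11000 = 11P and P* = 1000, Q* = 1426.
The ceiling of 911 is below the equilibrium price 1000, so it binds.
At P = 911: Qd = 7426 - 6·911 = 1960 and Qs = 5·911 - 3574 = 981.
Producer surplus without the control is ½ · (1000 - 714.8) · 1426 = 203347.6.
With the ceiling, producers sell 981 units at 911, so PS = ½ · (911 - 714.8) · 981 = 96236.1.
Change in producer surplus = 96236.1 - 203347.6 = -107111.5.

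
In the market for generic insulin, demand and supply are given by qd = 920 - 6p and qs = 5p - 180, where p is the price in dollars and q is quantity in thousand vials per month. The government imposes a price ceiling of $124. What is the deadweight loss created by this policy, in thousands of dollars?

Setting quantity demanded equal to quantity supplied, 920 - 6p = 5p - 180, gives p* = 100 and q* = 320.
The ceiling of 124 is above the equilibrium price 100, so it is not binding; the market clears at p* = 100, q* = 320.
Since the control does not bind, no trades are prevented and deadweight loss is zero.

0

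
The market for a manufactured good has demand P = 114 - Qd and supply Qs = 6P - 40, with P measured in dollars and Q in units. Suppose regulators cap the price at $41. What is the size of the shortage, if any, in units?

0

Rearranging demand gives Qd = 114 - P. Equilibrium: 114 - P = 6P - 40, so 154 = 7P and P* = 22, Q* = 92.
Since 41 is above P* = 22, the ceiling does not bind and the free-market outcome prevails.
Since the control does not bind, there is no shortage.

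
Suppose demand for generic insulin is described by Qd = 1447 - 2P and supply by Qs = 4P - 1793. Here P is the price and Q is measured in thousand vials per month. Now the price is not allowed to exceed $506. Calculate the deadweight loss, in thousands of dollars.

Without the control the market clears where 1447 - 2P = 4P - 1793, i.e. P* = 540 and Q* = 367.
Since 506 < 540, the ceiling is binding.
At P = 506: Qd = 1447 - 2·506 = 435 and Qs = 4·506 - 1793 = 231.
Quantity traded falls to 231. At Q = 231 the demand price is (1447 - 231)/2 = 608 and the supply price is (1793 + 231)/4 = 506.
Deadweight loss = ½ · (608 - 506) · (367 - 231) = ½ · 102 · 136 = 6936.

6936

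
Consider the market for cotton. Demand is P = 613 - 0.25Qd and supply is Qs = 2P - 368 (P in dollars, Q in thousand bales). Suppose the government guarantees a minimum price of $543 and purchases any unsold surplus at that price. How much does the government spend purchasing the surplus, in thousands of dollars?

Rearranging demand gives Qd = 2452 - 4P. Setting quantity demanded equal to quantity supplied, 2452 - 4P = 2P - 368, gives P* = 470 and Q* = 572.
The floor of 543 is above the equilibrium price 470, so it binds.
At P = 543: Qd = 2452 - 4·543 = 280 and Qs = 2·543 - 368 = 718.
Surplus = Qs - Qd = 438.
Government expenditure = surplus × support price = 438 × 543 = 237834.

237834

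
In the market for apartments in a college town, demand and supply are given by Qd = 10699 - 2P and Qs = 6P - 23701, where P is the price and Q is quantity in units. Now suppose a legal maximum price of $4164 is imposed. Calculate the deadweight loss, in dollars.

221952

Without the control the market clears where 10699 - 2P = 6P - 23701, i.e. P* = 4300 and Q* = 2099.
Because the ceiling (4164) lies below the market-clearing price, it is binding.
At P = 4164: Qd = 10699 - 2·4164 = 2371 and Qs = 6·4164 - 23701 = 1283.
Quantity traded falls to 1283. At Q = 1283 the demand price is (10699 - 1283)/2 = 4708 and the supply price is (23701 + 1283)/6 = 4164.
Deadweight loss = ½ · (4708 - 4164) · (2099 - 1283) = ½ · 544 · 816 = 221952.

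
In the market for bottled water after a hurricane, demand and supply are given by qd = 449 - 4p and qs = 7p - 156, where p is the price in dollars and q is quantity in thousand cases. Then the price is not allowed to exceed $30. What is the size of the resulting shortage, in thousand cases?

Equilibrium: 449 - 4p = 7p - 156, so 605 = 11p and p* = 55, q* = 229.
Since 30 < 55, the ceiling is binding.
At p = 30: qd = 449 - 4·30 = 329 and qs = 7·30 - 156 = 54.
Shortage = qd - qs = 329 - 54 = 275.

275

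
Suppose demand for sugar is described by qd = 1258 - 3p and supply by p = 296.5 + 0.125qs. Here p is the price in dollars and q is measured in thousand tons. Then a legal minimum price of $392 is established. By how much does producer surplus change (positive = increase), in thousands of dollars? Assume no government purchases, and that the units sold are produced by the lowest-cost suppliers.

2921.75

Rearranging supply gives qs = 8p - 2372. Without the control the market clears where 1258 - 3p = 8p - 2372, i.e. p* = 330 and q* = 268.
Because the floor (392) lies above the market-clearing price, it is binding.
At p = 392: qd = 1258 - 3·392 = 82 and qs = 8·392 - 2372 = 764.
Producer surplus without the control is ½ · (330 - 296.5) · 268 = 4489.
With the floor, 82 units are sold at 392. The supply price at q = 82 is 306.75, so PS = ½ · [(392 - 296.5) + (392 - 306.75)] · 82 = 7410.75.
Change in producer surplus = 7410.75 - 4489 = 2921.75.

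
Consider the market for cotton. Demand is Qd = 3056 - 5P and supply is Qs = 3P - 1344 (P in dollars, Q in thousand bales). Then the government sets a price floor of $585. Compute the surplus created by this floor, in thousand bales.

Equilibrium: 3056 - 5P = 3P - 1344, so 4400 = 8P and P* = 550, Q* = 306.
Because the floor (585) lies above the market-clearing price, it is binding.
At P = 585: Qd = 3056 - 5·585 = 131 and Qs = 3·585 - 1344 = 411.
Surplus = Qs - Qd = 411 - 131 = 280.

280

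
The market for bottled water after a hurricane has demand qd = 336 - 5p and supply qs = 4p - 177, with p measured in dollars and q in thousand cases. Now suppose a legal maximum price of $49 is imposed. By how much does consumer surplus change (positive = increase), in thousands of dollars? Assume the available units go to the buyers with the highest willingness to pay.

Equilibrium: 336 - 5p = 4p - 177, so 513 = 9p and p* = 57, q* = 51.
The ceiling of 49 is below the equilibrium price 57, so it binds.
At p = 49: qd = 336 - 5·49 = 91 and qs = 4·49 - 177 = 19.
Consumer surplus without the control is ½ · (67.2 - 57) · 51 = 260.1.
With the ceiling, 19 units are sold at 49 (assume they go to the highest-value buyers). The demand price at q = 19 is 63.4, so CS = ½ · [(67.2 - 49) + (63.4 - 49)] · 19 = 309.7.
Change in consumer surplus = 309.7 - 260.1 = 49.6.

49.6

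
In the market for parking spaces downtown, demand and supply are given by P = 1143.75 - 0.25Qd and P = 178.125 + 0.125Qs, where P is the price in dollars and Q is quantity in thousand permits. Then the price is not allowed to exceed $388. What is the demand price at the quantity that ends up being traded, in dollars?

724

Rearranging demand gives Qd = 4575 - 4P; rearranging supply gives Qs = 8P - 1425. In a free market, 4575 - 4P = 8P - 1425 gives the equilibrium P* = 500, Q* = 2575.
Since 388 < 500, the ceiling is binding.
At P = 388: Qd = 4575 - 4·388 = 3023 and Qs = 8·388 - 1425 = 1679.
Only 1679 units reach the market. On the demand curve, the marginal buyer's willingness to pay at Q = 1679 is (4575 - 1679)/4 = 724.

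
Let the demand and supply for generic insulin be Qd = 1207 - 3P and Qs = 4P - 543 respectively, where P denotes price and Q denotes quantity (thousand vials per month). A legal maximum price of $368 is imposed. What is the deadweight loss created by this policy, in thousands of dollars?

0

Setting quantity demanded equal to quantity supplied, 1207 - 3P = 4P - 543, gives P* = 250 and Q* = 457.
Since 368 is above P* = 250, the ceiling does not bind and the free-market outcome prevails.
Since the control does not bind, no trades are prevented and deadweight loss is zero.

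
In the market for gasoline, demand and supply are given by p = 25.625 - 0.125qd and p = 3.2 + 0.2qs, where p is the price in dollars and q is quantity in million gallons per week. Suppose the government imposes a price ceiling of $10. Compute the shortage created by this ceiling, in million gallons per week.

Rearranging demand gives qd = 205 - 8p; rearranging supply gives qs = 5p - 16. Setting quantity demanded equal to quantity supplied, 205 - 8p = 5p - 16, gives p* = 17 and q* = 69.
Because the ceiling (10) lies below the market-clearing price, it is binding.
At p = 10: qd = 205 - 8·10 = 125 and qs = 5·10 - 16 = 34.
Shortage = qd - qs = 125 - 34 = 91.

91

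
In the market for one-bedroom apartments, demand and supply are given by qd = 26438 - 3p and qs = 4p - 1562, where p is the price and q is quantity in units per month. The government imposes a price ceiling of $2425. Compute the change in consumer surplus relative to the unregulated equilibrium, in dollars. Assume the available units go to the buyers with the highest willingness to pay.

Without the control the market clears where 26438 - 3p = 4p - 1562, i.e. p* = 4000 and q* = 14438.
Since 2425 < 4000, the ceiling is binding.
At p = 2425: qd = 26438 - 3·2425 = 19163 and qs = 4·2425 - 1562 = 8138.
Consumer surplus without the control is ½ · (26438/3 - 4000) · 14438 = 104227922/3.
With the ceiling, 8138 units are sold at 2425 (assume they go to the highest-value buyers). The demand price at q = 8138 is 6100, so CS = ½ · [(26438/3 - 2425) + (6100 - 2425)] · 8138 = 122834972/3.
Change in consumer surplus = 122834972/3 - 104227922/3 = 6202350.

6202350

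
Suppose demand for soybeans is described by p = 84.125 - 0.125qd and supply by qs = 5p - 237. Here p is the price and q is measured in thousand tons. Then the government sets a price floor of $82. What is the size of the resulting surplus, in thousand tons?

Rearranging demand gives qd = 673 - 8p. In a free market, 673 - 8p = 5p - 237 gives the equilibrium p* = 70, q* = 113.
Because the floor (82) lies above the market-clearing price, it is binding.
At p = 82: qd = 673 - 8·82 = 17 and qs = 5·82 - 237 = 173.
Surplus = qs - qd = 173 - 17 = 156.

156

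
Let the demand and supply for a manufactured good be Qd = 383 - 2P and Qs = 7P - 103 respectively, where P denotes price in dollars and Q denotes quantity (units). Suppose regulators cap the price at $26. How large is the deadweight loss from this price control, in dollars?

12348

In a free market, 383 - 2P = 7P - 103 gives the equilibrium P* = 54, Q* = 275.
Because the ceiling (26) lies below the market-clearing price, it is binding.
At P = 26: Qd = 383 - 2·26 = 331 and Qs = 7·26 - 103 = 79.
Quantity traded falls to 79. At Q = 79 the demand price is (383 - 79)/2 = 152 and the supply price is (103 + 79)/7 = 26.
Deadweight loss = ½ · (152 - 26) · (275 - 79) = ½ · 126 · 196 = 12348.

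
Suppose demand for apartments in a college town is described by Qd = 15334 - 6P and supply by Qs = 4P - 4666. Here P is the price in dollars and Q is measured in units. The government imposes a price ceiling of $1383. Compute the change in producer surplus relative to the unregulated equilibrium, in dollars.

-1295700

Setting quantity demanded equal to quantity supplied, 15334 - 6P = 4P - 4666, gives P* = 2000 and Q* = 3334.
Since 1383 < 2000, the ceiling is binding.
At P = 1383: Qd = 15334 - 6·1383 = 7036 and Qs = 4·1383 - 4666 = 866.
Producer surplus without the control is ½ · (2000 - 1166.5) · 3334 = 1389444.5.
With the ceiling, producers sell 866 units at 1383, so PS = ½ · (1383 - 1166.5) · 866 = 93744.5.
Change in producer surplus = 93744.5 - 1389444.5 = -1295700.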